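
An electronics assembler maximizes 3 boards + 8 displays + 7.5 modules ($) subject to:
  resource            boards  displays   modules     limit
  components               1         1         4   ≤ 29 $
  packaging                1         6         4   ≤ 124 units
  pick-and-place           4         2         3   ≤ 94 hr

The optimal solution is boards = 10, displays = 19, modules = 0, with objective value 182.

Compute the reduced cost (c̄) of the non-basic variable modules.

-4.5

At the optimum: components uses 29 of 29 (binding); packaging uses 124 of 124 (binding); pick-and-place uses 78 of 94 (slack = 16).
Since pick-and-place is not tight, its dual is 0.
From A_Bᵀ y = c: 1·y_components + 1·y_packaging = 3; 1·y_components + 6·y_packaging = 8.
Solving: y_components = 2, y_packaging = 1.
Reduced cost of modules: c₃ − yᵀa₃ = 7.5 − (2·4 + 1·4) = 7.5 − 12 = -4.5.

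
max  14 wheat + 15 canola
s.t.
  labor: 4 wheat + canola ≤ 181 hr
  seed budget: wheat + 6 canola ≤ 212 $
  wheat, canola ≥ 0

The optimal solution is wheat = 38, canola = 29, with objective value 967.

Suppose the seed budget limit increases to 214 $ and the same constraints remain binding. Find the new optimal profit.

971

Both labor and seed budget are binding at x*.
From A_Bᵀ y = c: 4·y_labor + 1·y_seed budget = 14; 1·y_labor + 6·y_seed budget = 15.
This yields shadow prices y_labor = 3, y_seed budget = 2.
Δz = y_seed budget·Δb = 2 × (2) = 4, so new z* = 967 + 4 = 971.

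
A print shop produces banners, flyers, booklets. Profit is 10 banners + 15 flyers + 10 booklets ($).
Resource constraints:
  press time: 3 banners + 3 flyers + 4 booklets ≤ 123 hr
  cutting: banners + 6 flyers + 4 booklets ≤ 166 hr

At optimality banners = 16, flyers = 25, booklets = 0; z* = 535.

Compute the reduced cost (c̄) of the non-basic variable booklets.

Both press time and cutting are binding at x*.
From A_Bᵀ y = c: 3·y_press time + 1·y_cutting = 10; 3·y_press time + 6·y_cutting = 15.
→ y_press time = 3 and y_cutting = 1.
Reduced cost of booklets: c₃ − yᵀa₃ = 10 − (3·4 + 1·4) = 10 − 16 = -6.

-6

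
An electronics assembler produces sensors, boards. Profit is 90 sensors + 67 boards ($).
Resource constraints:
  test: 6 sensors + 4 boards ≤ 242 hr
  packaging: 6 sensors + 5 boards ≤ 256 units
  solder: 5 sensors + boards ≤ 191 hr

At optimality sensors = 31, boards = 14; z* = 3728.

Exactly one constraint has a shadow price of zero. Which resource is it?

solder

test: 242/242 (binding)
packaging: 256/256 (binding)
solder: 169/191 (slack 22)
By complementary slackness, a constraint with positive slack has shadow price 0 → solder.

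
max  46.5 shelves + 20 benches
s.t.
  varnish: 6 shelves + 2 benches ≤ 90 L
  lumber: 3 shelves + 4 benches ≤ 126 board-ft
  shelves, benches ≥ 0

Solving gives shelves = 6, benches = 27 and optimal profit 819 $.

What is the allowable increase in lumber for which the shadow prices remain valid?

54

Binding constraints: varnish, lumber. The basis is B = [[6,2],[3,4]] with det 18.
Per unit increase in lumber, x* moves by d = (-0.1111, 0.3333).
The basis stays optimal until shelves reaches 0; allowable increase = 54 board-ft.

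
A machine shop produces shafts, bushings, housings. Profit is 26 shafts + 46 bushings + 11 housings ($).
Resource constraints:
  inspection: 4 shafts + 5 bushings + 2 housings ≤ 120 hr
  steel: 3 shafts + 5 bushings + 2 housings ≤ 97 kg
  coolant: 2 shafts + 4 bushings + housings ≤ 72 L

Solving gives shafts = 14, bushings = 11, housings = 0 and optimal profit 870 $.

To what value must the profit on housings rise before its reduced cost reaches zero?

Check each constraint at x*: inspection 111/120 (slack 9); steel 97/97 (tight); coolant 72/72 (tight).
Slack constraints have shadow price 0 (complementary slackness).
Dual feasibility on the basic columns requires 3·y_steel + 2·y_coolant = 26, 5·y_steel + 4·y_coolant = 46.
Solving: y_steel = 6, y_coolant = 4.
housings enters the basis when its profit ≥ yᵀa₃ = 6·2 + 4·1 = 16.

16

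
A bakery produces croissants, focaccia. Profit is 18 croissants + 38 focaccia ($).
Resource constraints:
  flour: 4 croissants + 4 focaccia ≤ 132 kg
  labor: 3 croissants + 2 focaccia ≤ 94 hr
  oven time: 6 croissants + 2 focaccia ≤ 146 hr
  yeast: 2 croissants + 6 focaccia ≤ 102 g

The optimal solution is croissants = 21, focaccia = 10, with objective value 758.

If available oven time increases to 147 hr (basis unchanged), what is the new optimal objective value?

759

Check each constraint at x*: flour 124/132 (slack 8); labor 83/94 (slack 11); oven time 146/146 (tight); yeast 102/102 (tight).
Since flour, labor are not tight, their duals are 0.
From A_Bᵀ y = c: 6·y_oven time + 2·y_yeast = 18; 2·y_oven time + 6·y_yeast = 38.
→ y_oven time = 1 and y_yeast = 6.
Δz = y_oven time·Δb = 1 × (1) = 1, so new z* = 758 + 1 = 759.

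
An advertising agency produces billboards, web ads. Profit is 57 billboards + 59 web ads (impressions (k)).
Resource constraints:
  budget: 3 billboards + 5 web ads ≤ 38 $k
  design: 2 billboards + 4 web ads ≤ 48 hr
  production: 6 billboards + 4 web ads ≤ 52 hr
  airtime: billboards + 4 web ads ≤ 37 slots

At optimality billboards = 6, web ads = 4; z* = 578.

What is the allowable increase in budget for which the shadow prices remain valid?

13.5

Binding constraints: budget, production. The basis is B = [[3,5],[6,4]] with det -18.
Per unit increase in budget, x* moves by d = (-0.2222, 0.3333).
The basis stays optimal until airtime becomes binding; allowable increase = 13.5 $k.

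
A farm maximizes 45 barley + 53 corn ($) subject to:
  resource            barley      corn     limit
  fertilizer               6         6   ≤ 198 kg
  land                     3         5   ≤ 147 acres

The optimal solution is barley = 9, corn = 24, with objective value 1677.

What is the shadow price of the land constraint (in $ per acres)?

At the optimum: fertilizer uses 198 of 198 (binding); land uses 147 of 147 (binding).
From A_Bᵀ y = c: 6·y_fertilizer + 3·y_land = 45; 6·y_fertilizer + 5·y_land = 53.
→ y_fertilizer = 5.5 and y_land = 4.
Shadow price of land = 4.

4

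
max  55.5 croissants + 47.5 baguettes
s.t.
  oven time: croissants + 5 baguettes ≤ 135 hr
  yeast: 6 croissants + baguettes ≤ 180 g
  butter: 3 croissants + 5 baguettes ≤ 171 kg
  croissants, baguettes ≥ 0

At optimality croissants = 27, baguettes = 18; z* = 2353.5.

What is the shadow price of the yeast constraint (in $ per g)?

5

At the optimum: oven time uses 117 of 135 (slack = 18); yeast uses 180 of 180 (binding); butter uses 171 of 171 (binding).
By complementary slackness, y = 0 for the non-binding constraint.
From A_Bᵀ y = c: 6·y_yeast + 3·y_butter = 55.5; 1·y_yeast + 5·y_butter = 47.5.
→ y_yeast = 5 and y_butter = 8.5.
Shadow price of yeast = 5.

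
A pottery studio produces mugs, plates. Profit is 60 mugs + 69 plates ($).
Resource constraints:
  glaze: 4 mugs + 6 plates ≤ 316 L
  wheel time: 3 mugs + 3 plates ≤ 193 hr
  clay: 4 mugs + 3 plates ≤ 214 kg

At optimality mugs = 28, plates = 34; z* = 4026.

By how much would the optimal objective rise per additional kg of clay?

7

Check each constraint at x*: glaze 316/316 (tight); wheel time 186/193 (slack 7); clay 214/214 (tight).
Slack constraints have shadow price 0 (complementary slackness).
From A_Bᵀ y = c: 4·y_glaze + 4·y_clay = 60; 6·y_glaze + 3·y_clay = 69.
This yields shadow prices y_glaze = 8, y_clay = 7.
Shadow price of clay = 7.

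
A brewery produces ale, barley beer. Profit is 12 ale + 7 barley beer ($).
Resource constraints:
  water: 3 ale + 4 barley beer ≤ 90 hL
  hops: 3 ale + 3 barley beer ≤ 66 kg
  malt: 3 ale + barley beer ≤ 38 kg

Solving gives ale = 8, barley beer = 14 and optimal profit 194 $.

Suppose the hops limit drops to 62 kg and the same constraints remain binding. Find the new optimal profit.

At the optimum: water uses 80 of 90 (slack = 10); hops uses 66 of 66 (binding); malt uses 38 of 38 (binding).
By complementary slackness, y = 0 for the non-binding constraint.
From A_Bᵀ y = c: 3·y_hops + 3·y_malt = 12; 3·y_hops + 1·y_malt = 7.
→ y_hops = 1.5 and y_malt = 2.5.
Δz = y_hops·Δb = 1.5 × (-4) = -6, so new z* = 194 − 6 = 188.

188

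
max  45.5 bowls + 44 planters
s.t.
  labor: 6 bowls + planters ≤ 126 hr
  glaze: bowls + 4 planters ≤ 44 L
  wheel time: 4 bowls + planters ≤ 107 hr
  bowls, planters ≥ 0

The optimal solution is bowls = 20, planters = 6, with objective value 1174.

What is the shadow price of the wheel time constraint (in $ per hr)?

At the optimum: labor uses 126 of 126 (binding); glaze uses 44 of 44 (binding); wheel time uses 86 of 107 (slack = 21).
By complementary slackness, y = 0 for the non-binding constraint.
From A_Bᵀ y = c: 6·y_labor + 1·y_glaze = 45.5; 1·y_labor + 4·y_glaze = 44.
→ y_labor = 6 and y_glaze = 9.5.
Shadow price of wheel time = 0.

0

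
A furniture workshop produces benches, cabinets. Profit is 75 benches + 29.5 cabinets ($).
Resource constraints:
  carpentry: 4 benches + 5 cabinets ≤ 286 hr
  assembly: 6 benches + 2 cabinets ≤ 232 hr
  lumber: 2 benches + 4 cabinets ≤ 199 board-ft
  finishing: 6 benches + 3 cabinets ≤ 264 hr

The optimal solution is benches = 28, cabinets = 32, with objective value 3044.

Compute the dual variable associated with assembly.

Check each constraint at x*: carpentry 272/286 (slack 14); assembly 232/232 (tight); lumber 184/199 (slack 15); finishing 264/264 (tight).
By complementary slackness, y = 0 for the non-binding constraints.
The binding rows give the dual system: 6·y_assembly + 6·y_finishing = 75 and 2·y_assembly + 3·y_finishing = 29.5.
→ y_assembly = 8 and y_finishing = 4.5.
Shadow price of assembly = 8.

8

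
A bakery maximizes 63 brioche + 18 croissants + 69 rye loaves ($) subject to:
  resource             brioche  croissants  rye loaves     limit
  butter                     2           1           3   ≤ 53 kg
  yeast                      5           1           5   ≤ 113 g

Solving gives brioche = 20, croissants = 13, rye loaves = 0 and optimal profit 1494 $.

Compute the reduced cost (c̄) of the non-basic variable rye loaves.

-3

Check each constraint at x*: butter 53/53 (tight); yeast 113/113 (tight).
The binding rows give the dual system: 2·y_butter + 5·y_yeast = 63 and 1·y_butter + 1·y_yeast = 18.
This yields shadow prices y_butter = 9, y_yeast = 9.
Reduced cost of rye loaves: c₃ − yᵀa₃ = 69 − (9·3 + 9·5) = 69 − 72 = -3.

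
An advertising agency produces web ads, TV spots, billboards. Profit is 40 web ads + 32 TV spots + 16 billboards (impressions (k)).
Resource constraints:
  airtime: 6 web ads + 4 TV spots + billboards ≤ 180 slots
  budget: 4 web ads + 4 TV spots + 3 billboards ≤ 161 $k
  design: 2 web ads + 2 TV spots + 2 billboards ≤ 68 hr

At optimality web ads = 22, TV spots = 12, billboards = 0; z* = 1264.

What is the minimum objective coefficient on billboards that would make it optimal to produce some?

20

At the optimum: airtime uses 180 of 180 (binding); budget uses 136 of 161 (slack = 25); design uses 68 of 68 (binding).
Slack constraints have shadow price 0 (complementary slackness).
Dual feasibility on the basic columns requires 6·y_airtime + 2·y_design = 40, 4·y_airtime + 2·y_design = 32.
→ y_airtime = 4 and y_design = 8.
billboards enters the basis when its profit ≥ yᵀa₃ = 4·1 + 8·2 = 20.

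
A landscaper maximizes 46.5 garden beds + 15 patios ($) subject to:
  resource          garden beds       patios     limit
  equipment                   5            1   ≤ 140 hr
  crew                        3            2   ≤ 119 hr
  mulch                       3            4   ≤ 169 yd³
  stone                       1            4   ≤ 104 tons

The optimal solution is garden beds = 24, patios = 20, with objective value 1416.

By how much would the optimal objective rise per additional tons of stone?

Check each constraint at x*: equipment 140/140 (tight); crew 112/119 (slack 7); mulch 152/169 (slack 17); stone 104/104 (tight).
Slack constraints have shadow price 0 (complementary slackness).
From A_Bᵀ y = c: 5·y_equipment + 1·y_stone = 46.5; 1·y_equipment + 4·y_stone = 15.
→ y_equipment = 9 and y_stone = 1.5.
Shadow price of stone = 1.5.

1.5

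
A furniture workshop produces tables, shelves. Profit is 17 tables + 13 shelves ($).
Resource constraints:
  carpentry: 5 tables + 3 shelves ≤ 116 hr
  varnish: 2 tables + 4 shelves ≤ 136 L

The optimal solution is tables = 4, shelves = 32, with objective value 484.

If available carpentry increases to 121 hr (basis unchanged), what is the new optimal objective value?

At the optimum: carpentry uses 116 of 116 (binding); varnish uses 136 of 136 (binding).
Dual feasibility on the basic columns requires 5·y_carpentry + 2·y_varnish = 17, 3·y_carpentry + 4·y_varnish = 13.
→ y_carpentry = 3 and y_varnish = 1.
Δz = y_carpentry·Δb = 3 × (5) = 15, so new z* = 484 + 15 = 499.

499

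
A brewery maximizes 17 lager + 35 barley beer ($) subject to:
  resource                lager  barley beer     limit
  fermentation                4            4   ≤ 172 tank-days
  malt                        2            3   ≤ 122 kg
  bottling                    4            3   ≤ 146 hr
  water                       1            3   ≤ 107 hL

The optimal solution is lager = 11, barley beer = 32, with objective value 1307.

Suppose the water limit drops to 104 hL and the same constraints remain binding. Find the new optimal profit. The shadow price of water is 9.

1280

Δb = -3, so new z* = 1307 + (9)·(-3) = 1307 − 27 = 1280.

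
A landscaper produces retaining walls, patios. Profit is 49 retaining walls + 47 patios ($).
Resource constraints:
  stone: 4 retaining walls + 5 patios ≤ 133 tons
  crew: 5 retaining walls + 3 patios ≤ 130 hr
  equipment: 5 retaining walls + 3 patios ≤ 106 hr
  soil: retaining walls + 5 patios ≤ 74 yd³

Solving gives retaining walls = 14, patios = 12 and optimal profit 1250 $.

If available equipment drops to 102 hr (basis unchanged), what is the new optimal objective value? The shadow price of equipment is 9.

Δb = -4, so new z* = 1250 + (9)·(-4) = 1250 − 36 = 1214.

1214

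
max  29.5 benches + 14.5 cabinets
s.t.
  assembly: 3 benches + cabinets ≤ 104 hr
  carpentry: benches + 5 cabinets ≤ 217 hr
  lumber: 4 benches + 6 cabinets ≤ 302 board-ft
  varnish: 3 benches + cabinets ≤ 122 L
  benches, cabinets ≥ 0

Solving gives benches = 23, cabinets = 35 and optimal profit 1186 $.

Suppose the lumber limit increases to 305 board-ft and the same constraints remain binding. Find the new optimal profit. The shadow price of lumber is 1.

1189

Δb = 3, so new z* = 1186 + (1)·(3) = 1186 + 3 = 1189.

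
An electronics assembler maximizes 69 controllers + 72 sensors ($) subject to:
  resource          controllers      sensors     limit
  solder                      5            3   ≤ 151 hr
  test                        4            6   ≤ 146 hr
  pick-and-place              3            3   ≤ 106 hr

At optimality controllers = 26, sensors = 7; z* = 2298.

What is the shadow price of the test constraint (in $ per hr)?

8.5

Binding: solder and test. Non-binding: pick-and-place (7 unused).
Slack constraints have shadow price 0 (complementary slackness).
From A_Bᵀ y = c: 5·y_solder + 4·y_test = 69; 3·y_solder + 6·y_test = 72.
→ y_solder = 7 and y_test = 8.5.
Shadow price of test = 8.5.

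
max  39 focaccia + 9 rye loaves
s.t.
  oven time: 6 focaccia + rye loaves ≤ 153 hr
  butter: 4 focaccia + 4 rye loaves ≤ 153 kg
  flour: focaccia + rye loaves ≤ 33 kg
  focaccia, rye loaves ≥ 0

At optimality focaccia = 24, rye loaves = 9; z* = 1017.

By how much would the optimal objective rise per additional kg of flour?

At the optimum: oven time uses 153 of 153 (binding); butter uses 132 of 153 (slack = 21); flour uses 33 of 33 (binding).
Since butter is not tight, its dual is 0.
The binding rows give the dual system: 6·y_oven time + 1·y_flour = 39 and 1·y_oven time + 1·y_flour = 9.
→ y_oven time = 6 and y_flour = 3.
Shadow price of flour = 3.

3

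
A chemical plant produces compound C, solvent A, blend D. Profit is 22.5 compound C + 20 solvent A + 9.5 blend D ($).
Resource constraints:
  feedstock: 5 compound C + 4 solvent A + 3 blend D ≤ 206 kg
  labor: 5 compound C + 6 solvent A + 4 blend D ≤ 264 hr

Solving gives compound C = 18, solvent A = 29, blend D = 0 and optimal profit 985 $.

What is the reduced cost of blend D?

Both feedstock and labor are binding at x*.
The binding rows give the dual system: 5·y_feedstock + 5·y_labor = 22.5 and 4·y_feedstock + 6·y_labor = 20.
Solving: y_feedstock = 3.5, y_labor = 1.
Reduced cost of blend D: c₃ − yᵀa₃ = 9.5 − (3.5·3 + 1·4) = 9.5 − 14.5 = -5.

-5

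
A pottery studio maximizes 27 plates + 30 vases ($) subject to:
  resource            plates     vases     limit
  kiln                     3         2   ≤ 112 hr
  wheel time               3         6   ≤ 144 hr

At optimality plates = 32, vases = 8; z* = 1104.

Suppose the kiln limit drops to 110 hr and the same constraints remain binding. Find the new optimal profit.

Both kiln and wheel time are binding at x*.
Dual feasibility on the basic columns requires 3·y_kiln + 3·y_wheel time = 27, 2·y_kiln + 6·y_wheel time = 30.
Solving: y_kiln = 6, y_wheel time = 3.
Δz = y_kiln·Δb = 6 × (-2) = -12, so new z* = 1104 − 12 = 1092.

1092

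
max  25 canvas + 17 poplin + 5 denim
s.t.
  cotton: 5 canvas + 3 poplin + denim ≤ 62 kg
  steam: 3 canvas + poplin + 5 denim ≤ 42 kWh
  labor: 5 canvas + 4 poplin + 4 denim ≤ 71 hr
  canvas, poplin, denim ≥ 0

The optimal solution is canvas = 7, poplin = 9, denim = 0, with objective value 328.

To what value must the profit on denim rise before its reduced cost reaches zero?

11

Check each constraint at x*: cotton 62/62 (tight); steam 30/42 (slack 12); labor 71/71 (tight).
By complementary slackness, y = 0 for the non-binding constraint.
The binding rows give the dual system: 5·y_cotton + 5·y_labor = 25 and 3·y_cotton + 4·y_labor = 17.
Solving: y_cotton = 3, y_labor = 2.
denim enters the basis when its profit ≥ yᵀa₃ = 3·1 + 2·4 = 11.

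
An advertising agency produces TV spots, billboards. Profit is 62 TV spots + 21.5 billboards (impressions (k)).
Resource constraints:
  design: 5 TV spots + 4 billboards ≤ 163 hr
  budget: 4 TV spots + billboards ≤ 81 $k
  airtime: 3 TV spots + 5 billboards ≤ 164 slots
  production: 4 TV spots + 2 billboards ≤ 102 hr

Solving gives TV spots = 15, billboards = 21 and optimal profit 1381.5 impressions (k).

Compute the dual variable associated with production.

6

Binding: budget and production. Non-binding: design (4 unused), airtime (14 unused).
Slack constraints have shadow price 0 (complementary slackness).
Dual feasibility on the basic columns requires 4·y_budget + 4·y_production = 62, 1·y_budget + 2·y_production = 21.5.
This yields shadow prices y_budget = 9.5, y_production = 6.
Shadow price of production = 6.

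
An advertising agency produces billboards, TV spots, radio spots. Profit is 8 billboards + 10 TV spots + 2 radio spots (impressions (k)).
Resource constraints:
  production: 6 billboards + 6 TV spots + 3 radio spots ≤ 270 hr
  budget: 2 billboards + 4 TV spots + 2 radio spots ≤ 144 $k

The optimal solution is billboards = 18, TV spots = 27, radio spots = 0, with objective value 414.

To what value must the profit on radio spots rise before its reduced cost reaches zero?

Both production and budget are binding at x*.
Dual feasibility on the basic columns requires 6·y_production + 2·y_budget = 8, 6·y_production + 4·y_budget = 10.
→ y_production = 1 and y_budget = 1.
radio spots enters the basis when its profit ≥ yᵀa₃ = 1·3 + 1·2 = 5.

5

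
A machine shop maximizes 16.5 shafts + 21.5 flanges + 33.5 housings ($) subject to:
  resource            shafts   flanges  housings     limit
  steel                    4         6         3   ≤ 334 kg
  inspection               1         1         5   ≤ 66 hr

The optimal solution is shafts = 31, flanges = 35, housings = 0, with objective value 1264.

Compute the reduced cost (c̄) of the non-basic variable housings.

-6.5

Both steel and inspection are binding at x*.
Dual feasibility on the basic columns requires 4·y_steel + 1·y_inspection = 16.5, 6·y_steel + 1·y_inspection = 21.5.
→ y_steel = 2.5 and y_inspection = 6.5.
Reduced cost of housings: c₃ − yᵀa₃ = 33.5 − (2.5·3 + 6.5·5) = 33.5 − 40 = -6.5.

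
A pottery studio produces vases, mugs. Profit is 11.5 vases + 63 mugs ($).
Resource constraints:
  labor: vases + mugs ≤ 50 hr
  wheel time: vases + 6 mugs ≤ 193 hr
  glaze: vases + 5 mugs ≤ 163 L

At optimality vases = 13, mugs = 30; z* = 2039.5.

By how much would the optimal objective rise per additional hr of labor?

0

Binding: wheel time and glaze. Non-binding: labor (7 unused).
Slack constraints have shadow price 0 (complementary slackness).
From A_Bᵀ y = c: 1·y_wheel time + 1·y_glaze = 11.5; 6·y_wheel time + 5·y_glaze = 63.
This yields shadow prices y_wheel time = 5.5, y_glaze = 6.
Shadow price of labor = 0.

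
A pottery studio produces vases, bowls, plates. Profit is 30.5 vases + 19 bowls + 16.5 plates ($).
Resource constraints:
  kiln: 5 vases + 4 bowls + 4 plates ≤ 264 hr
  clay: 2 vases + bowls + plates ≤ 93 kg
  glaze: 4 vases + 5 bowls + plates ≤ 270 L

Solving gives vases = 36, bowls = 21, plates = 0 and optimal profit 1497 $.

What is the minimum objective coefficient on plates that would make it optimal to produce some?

19

Check each constraint at x*: kiln 264/264 (tight); clay 93/93 (tight); glaze 249/270 (slack 21).
Slack constraints have shadow price 0 (complementary slackness).
Dual feasibility on the basic columns requires 5·y_kiln + 2·y_clay = 30.5, 4·y_kiln + 1·y_clay = 19.
→ y_kiln = 2.5 and y_clay = 9.
plates enters the basis when its profit ≥ yᵀa₃ = 2.5·4 + 9·1 = 19.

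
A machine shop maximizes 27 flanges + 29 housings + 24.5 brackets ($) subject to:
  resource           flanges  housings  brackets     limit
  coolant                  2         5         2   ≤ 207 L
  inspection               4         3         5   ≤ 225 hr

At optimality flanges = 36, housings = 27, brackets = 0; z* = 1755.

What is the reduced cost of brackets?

Both coolant and inspection are binding at x*.
Dual feasibility on the basic columns requires 2·y_coolant + 4·y_inspection = 27, 5·y_coolant + 3·y_inspection = 29.
This yields shadow prices y_coolant = 2.5, y_inspection = 5.5.
Reduced cost of brackets: c₃ − yᵀa₃ = 24.5 − (2.5·2 + 5.5·5) = 24.5 − 32.5 = -8.

-8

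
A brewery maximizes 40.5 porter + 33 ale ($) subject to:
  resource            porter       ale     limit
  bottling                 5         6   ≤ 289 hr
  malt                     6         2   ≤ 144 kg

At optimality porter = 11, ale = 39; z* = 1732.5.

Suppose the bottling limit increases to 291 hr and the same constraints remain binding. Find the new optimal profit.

At the optimum: bottling uses 289 of 289 (binding); malt uses 144 of 144 (binding).
Dual feasibility on the basic columns requires 5·y_bottling + 6·y_malt = 40.5, 6·y_bottling + 2·y_malt = 33.
This yields shadow prices y_bottling = 4.5, y_malt = 3.
Δz = y_bottling·Δb = 4.5 × (2) = 9, so new z* = 1732.5 + 9 = 1741.5.

1741.5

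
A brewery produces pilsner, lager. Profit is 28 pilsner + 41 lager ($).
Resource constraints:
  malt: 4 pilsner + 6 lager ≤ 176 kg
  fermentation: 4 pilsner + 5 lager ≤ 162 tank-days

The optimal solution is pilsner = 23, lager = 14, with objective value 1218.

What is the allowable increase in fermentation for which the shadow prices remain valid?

14

Binding constraints: malt, fermentation. The basis is B = [[4,6],[4,5]] with det -4.
Per unit increase in fermentation, x* moves by d = (1.5, -1).
The basis stays optimal until lager reaches 0; allowable increase = 14 tank-days.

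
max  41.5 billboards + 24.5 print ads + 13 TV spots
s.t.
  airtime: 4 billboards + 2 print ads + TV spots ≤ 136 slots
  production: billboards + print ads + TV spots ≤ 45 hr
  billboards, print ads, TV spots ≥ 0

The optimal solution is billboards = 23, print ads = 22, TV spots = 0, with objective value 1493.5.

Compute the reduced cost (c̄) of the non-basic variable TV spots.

-3

Both airtime and production are binding at x*.
Dual feasibility on the basic columns requires 4·y_airtime + 1·y_production = 41.5, 2·y_airtime + 1·y_production = 24.5.
Solving: y_airtime = 8.5, y_production = 7.5.
Reduced cost of TV spots: c₃ − yᵀa₃ = 13 − (8.5·1 + 7.5·1) = 13 − 16 = -3.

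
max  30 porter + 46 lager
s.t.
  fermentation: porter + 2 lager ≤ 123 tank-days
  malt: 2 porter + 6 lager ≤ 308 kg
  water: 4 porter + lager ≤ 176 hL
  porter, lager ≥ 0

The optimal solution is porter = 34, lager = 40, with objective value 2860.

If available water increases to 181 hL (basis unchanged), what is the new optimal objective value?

Binding: malt and water. Non-binding: fermentation (9 unused).
Slack constraints have shadow price 0 (complementary slackness).
From A_Bᵀ y = c: 2·y_malt + 4·y_water = 30; 6·y_malt + 1·y_water = 46.
→ y_malt = 7 and y_water = 4.
Δz = y_water·Δb = 4 × (5) = 20, so new z* = 2860 + 20 = 2880.

2880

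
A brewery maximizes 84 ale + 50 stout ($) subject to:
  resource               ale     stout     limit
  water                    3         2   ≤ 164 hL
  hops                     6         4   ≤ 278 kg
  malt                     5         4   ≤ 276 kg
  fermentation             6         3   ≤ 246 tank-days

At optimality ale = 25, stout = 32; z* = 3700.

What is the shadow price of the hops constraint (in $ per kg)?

Check each constraint at x*: water 139/164 (slack 25); hops 278/278 (tight); malt 253/276 (slack 23); fermentation 246/246 (tight).
Since water, malt are not tight, their duals are 0.
From A_Bᵀ y = c: 6·y_hops + 6·y_fermentation = 84; 4·y_hops + 3·y_fermentation = 50.
This yields shadow prices y_hops = 8, y_fermentation = 6.
Shadow price of hops = 8.

8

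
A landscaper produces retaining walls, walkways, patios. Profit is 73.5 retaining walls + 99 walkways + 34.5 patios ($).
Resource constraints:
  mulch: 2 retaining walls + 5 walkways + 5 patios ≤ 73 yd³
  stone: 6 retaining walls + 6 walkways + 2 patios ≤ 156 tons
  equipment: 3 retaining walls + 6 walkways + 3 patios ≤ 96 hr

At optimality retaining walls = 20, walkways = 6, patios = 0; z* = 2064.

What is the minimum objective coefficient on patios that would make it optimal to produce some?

At the optimum: mulch uses 70 of 73 (slack = 3); stone uses 156 of 156 (binding); equipment uses 96 of 96 (binding).
Since mulch is not tight, its dual is 0.
From A_Bᵀ y = c: 6·y_stone + 3·y_equipment = 73.5; 6·y_stone + 6·y_equipment = 99.
Solving: y_stone = 8, y_equipment = 8.5.
patios enters the basis when its profit ≥ yᵀa₃ = 8·2 + 8.5·3 = 41.5.

41.5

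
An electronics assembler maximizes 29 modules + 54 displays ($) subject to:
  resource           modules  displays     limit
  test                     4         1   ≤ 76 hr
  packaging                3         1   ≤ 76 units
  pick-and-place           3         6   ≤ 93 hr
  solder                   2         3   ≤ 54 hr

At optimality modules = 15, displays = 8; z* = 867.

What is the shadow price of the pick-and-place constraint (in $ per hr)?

7

At the optimum: test uses 68 of 76 (slack = 8); packaging uses 53 of 76 (slack = 23); pick-and-place uses 93 of 93 (binding); solder uses 54 of 54 (binding).
By complementary slackness, y = 0 for the non-binding constraints.
From A_Bᵀ y = c: 3·y_pick-and-place + 2·y_solder = 29; 6·y_pick-and-place + 3·y_solder = 54.
→ y_pick-and-place = 7 and y_solder = 4.
Shadow price of pick-and-place = 7.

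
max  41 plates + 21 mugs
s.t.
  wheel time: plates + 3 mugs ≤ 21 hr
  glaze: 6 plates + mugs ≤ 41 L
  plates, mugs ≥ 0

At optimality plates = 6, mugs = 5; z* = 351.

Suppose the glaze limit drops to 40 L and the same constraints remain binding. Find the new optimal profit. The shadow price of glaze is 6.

345

Δb = -1, so new z* = 351 + (6)·(-1) = 351 − 6 = 345.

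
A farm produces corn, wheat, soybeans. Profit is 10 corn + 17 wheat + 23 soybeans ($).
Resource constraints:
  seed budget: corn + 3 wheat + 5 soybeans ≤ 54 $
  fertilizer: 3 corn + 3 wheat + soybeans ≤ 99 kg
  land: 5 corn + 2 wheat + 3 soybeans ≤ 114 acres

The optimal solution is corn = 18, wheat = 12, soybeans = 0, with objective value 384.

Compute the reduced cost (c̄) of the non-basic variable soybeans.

At the optimum: seed budget uses 54 of 54 (binding); fertilizer uses 90 of 99 (slack = 9); land uses 114 of 114 (binding).
By complementary slackness, y = 0 for the non-binding constraint.
From A_Bᵀ y = c: 1·y_seed budget + 5·y_land = 10; 3·y_seed budget + 2·y_land = 17.
This yields shadow prices y_seed budget = 5, y_land = 1.
Reduced cost of soybeans: c₃ − yᵀa₃ = 23 − (5·5 + 1·3) = 23 − 28 = -5.

-5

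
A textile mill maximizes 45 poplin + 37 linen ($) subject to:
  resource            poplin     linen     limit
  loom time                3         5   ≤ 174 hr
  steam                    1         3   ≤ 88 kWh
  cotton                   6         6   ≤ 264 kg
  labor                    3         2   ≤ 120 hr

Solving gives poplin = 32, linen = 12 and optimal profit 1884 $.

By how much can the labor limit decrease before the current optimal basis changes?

Binding constraints: cotton, labor. The basis is B = [[6,6],[3,2]] with det -6.
Per unit decrease in labor, x* moves by d = (-1, 1).
The basis stays optimal until loom time becomes binding; allowable decrease = 9 hr.

9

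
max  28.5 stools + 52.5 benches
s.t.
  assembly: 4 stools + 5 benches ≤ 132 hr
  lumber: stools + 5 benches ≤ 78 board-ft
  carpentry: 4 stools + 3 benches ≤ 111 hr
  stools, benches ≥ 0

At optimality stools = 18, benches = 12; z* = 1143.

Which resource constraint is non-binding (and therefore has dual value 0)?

carpentry

assembly: 132/132 (binding)
lumber: 78/78 (binding)
carpentry: 108/111 (slack 3)
By complementary slackness, a constraint with positive slack has shadow price 0 → carpentry.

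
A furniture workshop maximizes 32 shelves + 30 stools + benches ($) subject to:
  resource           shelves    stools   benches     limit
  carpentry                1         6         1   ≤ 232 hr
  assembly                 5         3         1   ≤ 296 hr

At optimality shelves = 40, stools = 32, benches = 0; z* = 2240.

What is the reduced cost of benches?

Both carpentry and assembly are binding at x*.
Dual feasibility on the basic columns requires 1·y_carpentry + 5·y_assembly = 32, 6·y_carpentry + 3·y_assembly = 30.
→ y_carpentry = 2 and y_assembly = 6.
Reduced cost of benches: c₃ − yᵀa₃ = 1 − (2·1 + 6·1) = 1 − 8 = -7.

-7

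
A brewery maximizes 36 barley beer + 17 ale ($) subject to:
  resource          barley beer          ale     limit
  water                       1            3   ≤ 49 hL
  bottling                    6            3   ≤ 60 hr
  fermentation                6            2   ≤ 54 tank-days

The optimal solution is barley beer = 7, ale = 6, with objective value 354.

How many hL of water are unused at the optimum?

24

water used = 1·7 + 3·6 = 25; slack = 49 − 25 = 24.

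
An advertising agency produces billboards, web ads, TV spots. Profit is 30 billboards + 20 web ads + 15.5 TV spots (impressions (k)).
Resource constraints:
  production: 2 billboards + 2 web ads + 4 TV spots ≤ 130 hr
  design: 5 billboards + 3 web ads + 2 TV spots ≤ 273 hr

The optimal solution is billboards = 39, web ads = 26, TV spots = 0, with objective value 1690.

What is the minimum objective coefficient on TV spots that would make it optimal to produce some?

At the optimum: production uses 130 of 130 (binding); design uses 273 of 273 (binding).
The binding rows give the dual system: 2·y_production + 5·y_design = 30 and 2·y_production + 3·y_design = 20.
→ y_production = 2.5 and y_design = 5.
TV spots enters the basis when its profit ≥ yᵀa₃ = 2.5·4 + 5·2 = 20.

20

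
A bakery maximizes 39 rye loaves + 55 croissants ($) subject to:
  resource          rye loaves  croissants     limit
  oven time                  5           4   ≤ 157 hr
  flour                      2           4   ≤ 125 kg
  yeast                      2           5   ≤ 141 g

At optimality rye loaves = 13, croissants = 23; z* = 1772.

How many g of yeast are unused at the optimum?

yeast used = 2·13 + 5·23 = 141; slack = 141 − 141 = 0.

0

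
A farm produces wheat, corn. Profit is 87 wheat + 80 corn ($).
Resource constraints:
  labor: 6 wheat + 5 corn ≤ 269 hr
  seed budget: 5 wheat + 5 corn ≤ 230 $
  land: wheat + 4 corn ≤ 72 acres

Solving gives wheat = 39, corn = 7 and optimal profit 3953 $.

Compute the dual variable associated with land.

0

At the optimum: labor uses 269 of 269 (binding); seed budget uses 230 of 230 (binding); land uses 67 of 72 (slack = 5).
Since land is not tight, its dual is 0.
The binding rows give the dual system: 6·y_labor + 5·y_seed budget = 87 and 5·y_labor + 5·y_seed budget = 80.
Solving: y_labor = 7, y_seed budget = 9.
Shadow price of land = 0.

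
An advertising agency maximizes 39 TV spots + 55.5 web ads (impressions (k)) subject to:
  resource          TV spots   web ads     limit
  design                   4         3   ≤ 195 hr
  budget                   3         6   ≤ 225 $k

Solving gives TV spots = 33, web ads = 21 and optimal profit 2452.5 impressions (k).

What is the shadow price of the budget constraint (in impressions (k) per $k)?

7

Check each constraint at x*: design 195/195 (tight); budget 225/225 (tight).
The binding rows give the dual system: 4·y_design + 3·y_budget = 39 and 3·y_design + 6·y_budget = 55.5.
Solving: y_design = 4.5, y_budget = 7.
Shadow price of budget = 7.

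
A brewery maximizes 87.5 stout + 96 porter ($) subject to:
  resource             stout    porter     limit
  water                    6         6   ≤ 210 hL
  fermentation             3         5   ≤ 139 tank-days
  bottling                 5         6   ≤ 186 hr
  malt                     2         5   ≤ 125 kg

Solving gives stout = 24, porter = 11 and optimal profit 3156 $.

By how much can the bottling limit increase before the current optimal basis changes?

6

Binding constraints: water, bottling. The basis is B = [[6,6],[5,6]] with det 6.
Per unit increase in bottling, x* moves by d = (-1, 1).
The basis stays optimal until fermentation becomes binding; allowable increase = 6 hr.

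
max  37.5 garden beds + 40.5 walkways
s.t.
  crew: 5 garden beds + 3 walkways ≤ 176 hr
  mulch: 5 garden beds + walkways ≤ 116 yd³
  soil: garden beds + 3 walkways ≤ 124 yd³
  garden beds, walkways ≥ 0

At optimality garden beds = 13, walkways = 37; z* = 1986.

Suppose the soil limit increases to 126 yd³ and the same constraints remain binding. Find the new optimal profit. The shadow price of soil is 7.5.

2001

Δb = 2, so new z* = 1986 + (7.5)·(2) = 1986 + 15 = 2001.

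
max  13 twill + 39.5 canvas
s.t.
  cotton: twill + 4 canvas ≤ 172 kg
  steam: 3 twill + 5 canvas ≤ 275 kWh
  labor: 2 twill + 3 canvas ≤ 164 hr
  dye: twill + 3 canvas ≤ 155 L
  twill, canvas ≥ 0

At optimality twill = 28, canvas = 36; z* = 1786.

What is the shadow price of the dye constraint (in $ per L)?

Binding: cotton and labor. Non-binding: steam (11 unused), dye (19 unused).
Since steam, dye are not tight, their duals are 0.
The binding rows give the dual system: 1·y_cotton + 2·y_labor = 13 and 4·y_cotton + 3·y_labor = 39.5.
Solving: y_cotton = 8, y_labor = 2.5.
Shadow price of dye = 0.

0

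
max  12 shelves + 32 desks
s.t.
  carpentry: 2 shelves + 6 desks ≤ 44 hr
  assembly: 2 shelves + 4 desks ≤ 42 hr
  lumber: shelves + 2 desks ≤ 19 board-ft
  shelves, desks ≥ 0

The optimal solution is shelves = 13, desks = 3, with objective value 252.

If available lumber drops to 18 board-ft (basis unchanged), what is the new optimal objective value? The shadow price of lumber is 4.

Δb = -1, so new z* = 252 + (4)·(-1) = 252 − 4 = 248.

248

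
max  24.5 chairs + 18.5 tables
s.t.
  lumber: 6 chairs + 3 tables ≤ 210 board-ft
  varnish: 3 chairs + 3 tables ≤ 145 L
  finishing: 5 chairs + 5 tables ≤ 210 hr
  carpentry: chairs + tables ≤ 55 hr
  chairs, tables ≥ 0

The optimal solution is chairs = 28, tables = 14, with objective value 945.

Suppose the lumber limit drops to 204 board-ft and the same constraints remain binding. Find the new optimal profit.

At the optimum: lumber uses 210 of 210 (binding); varnish uses 126 of 145 (slack = 19); finishing uses 210 of 210 (binding); carpentry uses 42 of 55 (slack = 13).
Since varnish, carpentry are not tight, their duals are 0.
Dual feasibility on the basic columns requires 6·y_lumber + 5·y_finishing = 24.5, 3·y_lumber + 5·y_finishing = 18.5.
Solving: y_lumber = 2, y_finishing = 2.5.
Δz = y_lumber·Δb = 2 × (-6) = -12, so new z* = 945 − 12 = 933.

933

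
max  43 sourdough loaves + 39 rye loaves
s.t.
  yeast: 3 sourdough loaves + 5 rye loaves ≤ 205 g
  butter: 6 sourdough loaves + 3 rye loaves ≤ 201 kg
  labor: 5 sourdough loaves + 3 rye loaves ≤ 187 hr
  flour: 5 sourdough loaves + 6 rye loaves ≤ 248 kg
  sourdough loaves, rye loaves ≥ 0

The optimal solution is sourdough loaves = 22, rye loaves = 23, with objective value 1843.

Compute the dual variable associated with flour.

At the optimum: yeast uses 181 of 205 (slack = 24); butter uses 201 of 201 (binding); labor uses 179 of 187 (slack = 8); flour uses 248 of 248 (binding).
Slack constraints have shadow price 0 (complementary slackness).
From A_Bᵀ y = c: 6·y_butter + 5·y_flour = 43; 3·y_butter + 6·y_flour = 39.
This yields shadow prices y_butter = 3, y_flour = 5.
Shadow price of flour = 5.

5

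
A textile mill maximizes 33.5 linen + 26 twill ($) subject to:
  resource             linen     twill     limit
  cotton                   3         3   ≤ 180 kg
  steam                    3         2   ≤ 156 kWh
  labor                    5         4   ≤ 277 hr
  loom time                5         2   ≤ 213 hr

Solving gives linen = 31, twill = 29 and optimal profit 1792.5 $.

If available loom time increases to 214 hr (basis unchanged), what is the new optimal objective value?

At the optimum: cotton uses 180 of 180 (binding); steam uses 151 of 156 (slack = 5); labor uses 271 of 277 (slack = 6); loom time uses 213 of 213 (binding).
By complementary slackness, y = 0 for the non-binding constraints.
From A_Bᵀ y = c: 3·y_cotton + 5·y_loom time = 33.5; 3·y_cotton + 2·y_loom time = 26.
Solving: y_cotton = 7, y_loom time = 2.5.
Δz = y_loom time·Δb = 2.5 × (1) = 2.5, so new z* = 1792.5 + 2.5 = 1795.

1795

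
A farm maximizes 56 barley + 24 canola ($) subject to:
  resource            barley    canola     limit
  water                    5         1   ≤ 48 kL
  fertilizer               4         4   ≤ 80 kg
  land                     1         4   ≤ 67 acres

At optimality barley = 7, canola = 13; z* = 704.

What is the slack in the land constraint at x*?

land used = 1·7 + 4·13 = 59; slack = 67 − 59 = 8.

8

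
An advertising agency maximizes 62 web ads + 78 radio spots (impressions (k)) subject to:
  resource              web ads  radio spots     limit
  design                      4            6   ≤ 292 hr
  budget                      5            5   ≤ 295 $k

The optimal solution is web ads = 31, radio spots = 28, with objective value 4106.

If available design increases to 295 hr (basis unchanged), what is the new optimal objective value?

Check each constraint at x*: design 292/292 (tight); budget 295/295 (tight).
From A_Bᵀ y = c: 4·y_design + 5·y_budget = 62; 6·y_design + 5·y_budget = 78.
This yields shadow prices y_design = 8, y_budget = 6.
Δz = y_design·Δb = 8 × (3) = 24, so new z* = 4106 + 24 = 4130.

4130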